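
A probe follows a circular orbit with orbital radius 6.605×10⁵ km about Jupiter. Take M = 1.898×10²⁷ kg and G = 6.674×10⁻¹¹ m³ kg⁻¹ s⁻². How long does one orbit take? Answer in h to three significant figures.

T ≈ 83.2 h

μ = GM = 6.674×10⁻¹¹ × 1.898×10²⁷ = 1.267×10¹⁷ m³/s².
r = 6.605×10⁵ km = 6.605×10⁸ m.
Kepler's third law: T = 2π√(r³/μ) = 2π√((6.605×10⁸)³ / 1.267×10¹⁷).
r³/μ = 2.275×10⁹ s², so T = 2π × 4.769×10⁴ = 2.997×10⁵ s.
Converting: 2.997×10⁵ s ÷ 3600 = 83.24 h.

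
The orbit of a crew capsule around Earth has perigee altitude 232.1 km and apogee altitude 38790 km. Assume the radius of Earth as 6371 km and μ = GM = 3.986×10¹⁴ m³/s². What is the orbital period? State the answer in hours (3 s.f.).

T ≈ 11.5 hours

r_p = 6371 + 232.1 = 6603.1 km = 6.6031×10⁶ m.
r_a = 6371 + 38790 = 45161 km = 4.5161×10⁷ m.
Semi-major axis a = (r_p + r_a)/2 = (6603.1 + 45161)/2 = 25882 km = 2.588×10⁷ m.
By Kepler's third law T = 2π√(a³/μ) = 2π × 6.595×10³ = 4.144×10⁴ s.
= 11.51 hours.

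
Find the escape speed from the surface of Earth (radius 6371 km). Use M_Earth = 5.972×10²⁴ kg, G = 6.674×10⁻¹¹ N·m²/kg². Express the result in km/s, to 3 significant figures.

μ = GM = 6.674×10⁻¹¹ × 5.972×10²⁴ = 3.986×10¹⁴ m³/s².
r = R = 6.371×10⁶ m.
Escape speed v_esc = √(2μ/r) = √(2 × 3.986×10¹⁴ / 6.371×10⁶) = √(1.251×10⁸) = 11190 m/s.
= 11.19 km/s.

v_esc ≈ 11.2 km/s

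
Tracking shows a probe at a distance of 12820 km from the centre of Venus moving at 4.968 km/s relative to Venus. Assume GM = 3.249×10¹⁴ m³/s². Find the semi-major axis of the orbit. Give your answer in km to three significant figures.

r = 1.282×10⁷ m.
Specific orbital energy ε = v²/2 − μ/r = (4968)²/2 − 3.249×10¹⁴/1.282×10⁷ = -1.300×10⁷ J/kg.
Since ε = −μ/(2a), a = −μ/(2ε) = 1.249×10⁷ m = 12494 km.

a ≈ 12500 km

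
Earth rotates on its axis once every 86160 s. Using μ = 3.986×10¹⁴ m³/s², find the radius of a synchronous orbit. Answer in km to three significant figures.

r_sync ≈ 42200 km

A synchronous orbit has period T, so by Kepler's third law a = (μT²/4π²)^(1/3).
μT²/4π² = 3.986×10¹⁴ × (8.616×10⁴)² / 39.48 = 7.495×10²² m³.
a = 4.216×10⁷ m = 42163 km.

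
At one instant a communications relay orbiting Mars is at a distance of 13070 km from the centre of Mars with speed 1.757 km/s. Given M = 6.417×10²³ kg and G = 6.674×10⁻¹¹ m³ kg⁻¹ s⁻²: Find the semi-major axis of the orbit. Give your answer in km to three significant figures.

μ = GM = 6.674×10⁻¹¹ × 6.417×10²³ = 4.283×10¹³ m³/s².
r = 1.307×10⁷ m.
Vis-viva rearranged: 1/a = 2/r − v²/μ = 1.530×10⁻⁷ − 7.208×10⁻⁸ = 8.094×10⁻⁸ m⁻¹.
a = 1.235×10⁷ m = 12355 km.

a ≈ 12400 km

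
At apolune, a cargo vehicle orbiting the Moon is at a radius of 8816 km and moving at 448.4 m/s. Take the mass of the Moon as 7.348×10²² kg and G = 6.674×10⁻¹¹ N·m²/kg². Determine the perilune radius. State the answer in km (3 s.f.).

μ = GM = 6.674×10⁻¹¹ × 7.348×10²² = 4.904×10¹² m³/s².
r_a = 8.816×10⁶ m.
Specific energy ε = v²/2 − μ/r = -4.557×10⁵ J/kg, so a = −μ/(2ε) = 5.380×10⁶ m.
The apsides satisfy r_p + r_a = 2a, so the perilune radius is 2a − r_a = 1.945×10⁶ m = 1944.7 km.

perilune radius ≈ 1940 km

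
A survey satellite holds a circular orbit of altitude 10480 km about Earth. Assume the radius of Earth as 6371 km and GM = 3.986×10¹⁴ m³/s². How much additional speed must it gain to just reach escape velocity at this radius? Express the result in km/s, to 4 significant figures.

Δv ≈ 2.015 km/s

r = 6371 + 10480 = 16851 km = 1.6851×10⁷ m.
Circular speed v_c = √(μ/r) = 4864 m/s.
Escape speed v_esc = √(2μ/r) = √2 × v_c = 6878 m/s.
Δv = v_esc − v_c = 2015 m/s = 2.015 km/s.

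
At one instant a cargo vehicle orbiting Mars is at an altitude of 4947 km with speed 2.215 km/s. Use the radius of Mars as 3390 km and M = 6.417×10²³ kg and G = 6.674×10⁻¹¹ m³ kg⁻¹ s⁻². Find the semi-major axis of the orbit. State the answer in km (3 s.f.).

a ≈ 7980 km

μ = GM = 6.674×10⁻¹¹ × 6.417×10²³ = 4.283×10¹³ m³/s².
r = 3390 + 4947 = 8337.0 km = 8.337×10⁶ m.
Vis-viva rearranged: 1/a = 2/r − v²/μ = 2.399×10⁻⁷ − 1.146×10⁻⁷ = 1.253×10⁻⁷ m⁻¹.
a = 7.979×10⁶ m = 7978.6 km.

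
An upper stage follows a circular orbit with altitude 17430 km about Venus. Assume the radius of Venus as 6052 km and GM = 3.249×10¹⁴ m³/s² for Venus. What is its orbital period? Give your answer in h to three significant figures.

T ≈ 11.0 h

r = 6052 + 17430 = 23482 km = 2.3482×10⁷ m.
Kepler's third law: T = 2π√(r³/μ) = 2π√((2.348×10⁷)³ / 3.249×10¹⁴).
r³/μ = 3.985×10⁷ s², so T = 2π × 6.313×10³ = 3.967×10⁴ s.
Converting: 3.967×10⁴ s ÷ 3600 = 11.02 h.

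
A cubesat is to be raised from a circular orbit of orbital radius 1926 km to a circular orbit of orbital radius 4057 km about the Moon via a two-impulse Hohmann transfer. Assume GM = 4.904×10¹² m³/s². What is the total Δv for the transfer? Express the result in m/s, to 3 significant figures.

Δv_total ≈ 480 m/s

r₁ = 1926 km = 1.926×10⁶ m.
r₂ = 4057 km = 4.057×10⁶ m.
Transfer ellipse a_t = (r₁ + r₂)/2 = 2.992×10⁶ m.
At r₁: circular v_c1 = √(μ/r₁) = 1596 m/s; transfer-perilune v_p = √[μ(2/r₁ − 1/a_t)] = 1858 m/s.
Δv₁ = v_p − v_c1 = 262.6 m/s.
At r₂: circular v_c2 = √(μ/r₂) = 1099 m/s; transfer-apolune v_a = √[μ(2/r₂ − 1/a_t)] = 882.2 m/s.
Δv₂ = v_c2 − v_a = 217.3 m/s.
Total Δv = Δv₁ + Δv₂ = 479.8 m/s.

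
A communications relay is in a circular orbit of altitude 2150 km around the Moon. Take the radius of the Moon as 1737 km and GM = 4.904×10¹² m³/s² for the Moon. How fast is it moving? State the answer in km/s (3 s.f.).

r = 1737 + 2150 = 3887.0 km = 3.8870×10⁶ m.
For a circular orbit v = √(μ/r) = √(4.904×10¹² / 3.887×10⁶) = √(1.262×10⁶) = 1123 m/s.
That is 1.123 km/s.

v ≈ 1.12 km/s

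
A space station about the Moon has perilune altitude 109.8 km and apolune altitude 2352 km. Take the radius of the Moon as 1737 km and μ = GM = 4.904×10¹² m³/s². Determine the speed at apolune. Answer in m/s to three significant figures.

r_p = 1737 + 109.8 = 1846.8 km = 1.8468×10⁶ m.
r_a = 1737 + 2352 = 4089.0 km = 4.0890×10⁶ m.
Semi-major axis a = (r_p + r_a)/2 = 2967.9 km = 2.968×10⁶ m.
Vis-viva: v² = μ(2/r − 1/a) = 4.904×10¹² × (4.891×10⁻⁷ − 3.369×10⁻⁷) = 7.463×10⁵ m²/s².
v = 863.9 m/s.

v ≈ 864 m/s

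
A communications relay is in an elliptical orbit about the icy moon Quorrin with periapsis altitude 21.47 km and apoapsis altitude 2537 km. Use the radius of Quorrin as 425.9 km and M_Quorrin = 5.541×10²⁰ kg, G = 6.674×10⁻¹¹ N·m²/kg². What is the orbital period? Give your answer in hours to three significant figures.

μ = GM = 6.674×10⁻¹¹ × 5.541×10²⁰ = 3.698×10¹⁰ m³/s².
r_p = 425.9 + 21.47 = 447.37 km = 4.4737×10⁵ m.
r_a = 425.9 + 2537 = 2962.9 km = 2.9629×10⁶ m.
Semi-major axis a = (r_p + r_a)/2 = (447.37 + 2962.9)/2 = 1705.1 km = 1.705×10⁶ m.
By Kepler's third law T = 2π√(a³/μ) = 2π × 1.158×10⁴ = 7.275×10⁴ s.
= 20.21 hours.

T ≈ 20.2 hours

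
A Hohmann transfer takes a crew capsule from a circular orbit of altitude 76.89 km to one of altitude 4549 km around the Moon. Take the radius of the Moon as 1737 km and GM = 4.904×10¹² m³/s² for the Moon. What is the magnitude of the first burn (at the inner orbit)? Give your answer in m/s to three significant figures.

r₁ = 1737 + 76.89 = 1813.9 km = 1.8139×10⁶ m.
r₂ = 1737 + 4549 = 6286.0 km = 6.2860×10⁶ m.
Transfer ellipse a_t = (r₁ + r₂)/2 = 4.050×10⁶ m.
At r₁: circular v_c1 = √(μ/r₁) = 1644 m/s; transfer-perilune v_p = √[μ(2/r₁ − 1/a_t)] = 2048 m/s.
Δv₁ = v_p − v_c1 = 404.2 m/s.

Δv ≈ 404 m/s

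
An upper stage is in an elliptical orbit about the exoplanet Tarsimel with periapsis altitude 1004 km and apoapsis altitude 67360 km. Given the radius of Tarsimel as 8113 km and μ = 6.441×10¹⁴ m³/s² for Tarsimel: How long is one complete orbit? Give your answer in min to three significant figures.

T ≈ 1130 min

r_p = 8113 + 1004 = 9117.0 km = 9.1170×10⁶ m.
r_a = 8113 + 67360 = 75473 km = 7.5473×10⁷ m.
Semi-major axis a = (r_p + r_a)/2 = (9117.0 + 75473)/2 = 42295 km = 4.230×10⁷ m.
By Kepler's third law T = 2π√(a³/μ) = 2π × 1.084×10⁴ = 6.810×10⁴ s.
= 1135 min.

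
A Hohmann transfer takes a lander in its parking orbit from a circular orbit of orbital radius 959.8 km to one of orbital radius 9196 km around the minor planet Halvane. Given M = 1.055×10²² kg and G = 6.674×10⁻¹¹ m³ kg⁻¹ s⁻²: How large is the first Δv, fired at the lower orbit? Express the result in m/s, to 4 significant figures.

Δv ≈ 296.1 m/s

μ = GM = 6.674×10⁻¹¹ × 1.055×10²² = 7.041×10¹¹ m³/s².
r₁ = 959.8 km = 9.598×10⁵ m.
r₂ = 9196 km = 9.196×10⁶ m.
Transfer ellipse a_t = (r₁ + r₂)/2 = 5.078×10⁶ m.
At r₁: circular v_c1 = √(μ/r₁) = 856.5 m/s; transfer-periapsis v_p = √[μ(2/r₁ − 1/a_t)] = 1153 m/s.
Δv₁ = v_p − v_c1 = 296.1 m/s.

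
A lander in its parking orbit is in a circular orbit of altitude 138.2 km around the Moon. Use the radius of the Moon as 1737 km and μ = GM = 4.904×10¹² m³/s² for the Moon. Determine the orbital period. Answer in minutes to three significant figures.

T ≈ 121 minutes

r = 1737 + 138.2 = 1875.2 km = 1.8752×10⁶ m.
Kepler's third law: T = 2π√(r³/μ) = 2π√((1.875×10⁶)³ / 4.904×10¹²).
r³/μ = 1.345×10⁶ s², so T = 2π × 1.160×10³ = 7.286×10³ s.
Converting: 7.286×10³ s ÷ 60.00 = 121.4 minutes.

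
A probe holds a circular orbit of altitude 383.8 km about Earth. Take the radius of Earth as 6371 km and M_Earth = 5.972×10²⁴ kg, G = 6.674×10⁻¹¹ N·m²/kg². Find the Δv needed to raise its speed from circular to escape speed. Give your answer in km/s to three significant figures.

Δv ≈ 3.18 km/s

μ = GM = 6.674×10⁻¹¹ × 5.972×10²⁴ = 3.986×10¹⁴ m³/s².
r = 6371 + 383.8 = 6754.8 km = 6.7548×10⁶ m.
Circular speed v_c = √(μ/r) = 7682 m/s.
Escape speed v_esc = √(2μ/r) = √2 × v_c = 10860 m/s.
Δv = v_esc − v_c = 3182 m/s = 3.182 km/s.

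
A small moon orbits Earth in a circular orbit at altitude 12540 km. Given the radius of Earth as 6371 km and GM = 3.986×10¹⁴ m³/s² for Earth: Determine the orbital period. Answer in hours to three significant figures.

T ≈ 7.19 hours

r = 6371 + 12540 = 18911 km = 1.8911×10⁷ m.
Kepler's third law: T = 2π√(r³/μ) = 2π√((1.891×10⁷)³ / 3.986×10¹⁴).
r³/μ = 1.697×10⁷ s², so T = 2π × 4.119×10³ = 2.588×10⁴ s.
Converting: 2.588×10⁴ s ÷ 3600 = 7.189 hours.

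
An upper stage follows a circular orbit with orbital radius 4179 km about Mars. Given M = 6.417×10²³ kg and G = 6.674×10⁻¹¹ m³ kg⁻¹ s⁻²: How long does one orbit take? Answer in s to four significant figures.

μ = GM = 6.674×10⁻¹¹ × 6.417×10²³ = 4.283×10¹³ m³/s².
r = 4179 km = 4.179×10⁶ m.
Kepler's third law: T = 2π√(r³/μ) = 2π√((4.179×10⁶)³ / 4.283×10¹³).
r³/μ = 1.704×10⁶ s², so T = 2π × 1.305×10³ = 8.202×10³ s.

T ≈ 8202 s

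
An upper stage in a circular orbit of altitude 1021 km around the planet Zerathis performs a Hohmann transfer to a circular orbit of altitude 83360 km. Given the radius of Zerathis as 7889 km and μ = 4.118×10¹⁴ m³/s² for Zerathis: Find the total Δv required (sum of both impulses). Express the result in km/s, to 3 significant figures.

r₁ = 7889 + 1021 = 8910.0 km = 8.9100×10⁶ m.
r₂ = 7889 + 83360 = 91249 km = 9.1249×10⁷ m.
Transfer ellipse a_t = (r₁ + r₂)/2 = 5.008×10⁷ m.
At r₁: circular v_c1 = √(μ/r₁) = 6798 m/s; transfer-periapsis v_p = √[μ(2/r₁ − 1/a_t)] = 9177 m/s.
Δv₁ = v_p − v_c1 = 2378 m/s.
At r₂: circular v_c2 = √(μ/r₂) = 2124 m/s; transfer-apoapsis v_a = √[μ(2/r₂ − 1/a_t)] = 896.1 m/s.
Δv₂ = v_c2 − v_a = 1228 m/s.
Total Δv = Δv₁ + Δv₂ = 3607 m/s = 3.607 km/s.

Δv_total ≈ 3.61 km/s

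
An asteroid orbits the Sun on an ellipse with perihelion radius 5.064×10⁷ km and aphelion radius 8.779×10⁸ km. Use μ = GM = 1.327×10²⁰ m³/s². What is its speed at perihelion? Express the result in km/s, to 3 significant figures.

Semi-major axis a = (r_p + r_a)/2 = 4.6427×10⁸ km = 4.643×10¹¹ m.
Vis-viva: v² = μ(2/r − 1/a) = 1.327×10²⁰ × (3.949×10⁻¹¹ − 2.154×10⁻¹²) = 4.955×10⁹ m²/s².
v = 70390 m/s = 70.39 km/s.

v ≈ 70.4 km/s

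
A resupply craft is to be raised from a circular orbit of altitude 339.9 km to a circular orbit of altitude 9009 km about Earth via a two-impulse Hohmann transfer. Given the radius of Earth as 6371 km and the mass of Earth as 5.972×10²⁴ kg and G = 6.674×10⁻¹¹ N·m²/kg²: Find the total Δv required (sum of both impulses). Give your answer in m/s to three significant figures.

μ = GM = 6.674×10⁻¹¹ × 5.972×10²⁴ = 3.986×10¹⁴ m³/s².
r₁ = 6371 + 339.9 = 6710.9 km = 6.7109×10⁶ m.
r₂ = 6371 + 9009 = 15380 km = 1.5380×10⁷ m.
Transfer ellipse a_t = (r₁ + r₂)/2 = 1.105×10⁷ m.
At r₁: circular v_c1 = √(μ/r₁) = 7707 m/s; transfer-perigee v_p = √[μ(2/r₁ − 1/a_t)] = 9094 m/s.
Δv₁ = v_p − v_c1 = 1387 m/s.
At r₂: circular v_c2 = √(μ/r₂) = 5091 m/s; transfer-apogee v_a = √[μ(2/r₂ − 1/a_t)] = 3968 m/s.
Δv₂ = v_c2 − v_a = 1123 m/s.
Total Δv = Δv₁ + Δv₂ = 2510 m/s.

Δv_total ≈ 2510 m/s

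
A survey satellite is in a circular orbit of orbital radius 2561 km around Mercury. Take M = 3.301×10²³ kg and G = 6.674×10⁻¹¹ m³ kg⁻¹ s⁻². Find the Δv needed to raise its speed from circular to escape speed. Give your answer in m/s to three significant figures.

μ = GM = 6.674×10⁻¹¹ × 3.301×10²³ = 2.203×10¹³ m³/s².
r = 2561 km = 2.561×10⁶ m.
Circular speed v_c = √(μ/r) = 2933 m/s.
Escape speed v_esc = √(2μ/r) = √2 × v_c = 4148 m/s.
Δv = v_esc − v_c = 1215 m/s.

Δv ≈ 1210 m/s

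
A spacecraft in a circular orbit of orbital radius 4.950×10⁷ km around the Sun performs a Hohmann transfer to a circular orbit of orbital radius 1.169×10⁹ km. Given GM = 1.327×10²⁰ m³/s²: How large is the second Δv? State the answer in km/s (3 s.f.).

r₁ = 4.950×10⁷ km = 4.950×10¹⁰ m.
r₂ = 1.169×10⁹ km = 1.169×10¹² m.
Transfer ellipse a_t = (r₁ + r₂)/2 = 6.092×10¹¹ m.
At r₁: circular v_c1 = √(μ/r₁) = 51780 m/s; transfer-perihelion v_p = √[μ(2/r₁ − 1/a_t)] = 71720 m/s.
At r₂: circular v_c2 = √(μ/r₂) = 10650 m/s; transfer-aphelion v_a = √[μ(2/r₂ − 1/a_t)] = 3037 m/s.
Δv₂ = v_c2 − v_a = 7617 m/s.
= 7.617 km/s.

Δv ≈ 7.62 km/s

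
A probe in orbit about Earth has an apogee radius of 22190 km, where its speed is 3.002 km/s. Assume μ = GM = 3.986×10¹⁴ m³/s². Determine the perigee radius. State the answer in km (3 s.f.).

r_a = 2.219×10⁷ m.
Specific energy ε = v²/2 − μ/r = -1.346×10⁷ J/kg, so a = −μ/(2ε) = 1.481×10⁷ m.
The apsides satisfy r_p + r_a = 2a, so the perigee radius is 2a − r_a = 7.430×10⁶ m = 7430.2 km.

perigee radius ≈ 7430 km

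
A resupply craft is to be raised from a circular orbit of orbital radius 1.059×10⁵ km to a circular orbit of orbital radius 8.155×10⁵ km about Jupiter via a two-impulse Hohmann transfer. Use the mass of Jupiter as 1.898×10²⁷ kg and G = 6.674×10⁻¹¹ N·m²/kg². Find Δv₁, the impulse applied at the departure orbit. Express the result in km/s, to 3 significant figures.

μ = GM = 6.674×10⁻¹¹ × 1.898×10²⁷ = 1.267×10¹⁷ m³/s².
r₁ = 1.059×10⁵ km = 1.059×10⁸ m.
r₂ = 8.155×10⁵ km = 8.155×10⁸ m.
Transfer ellipse a_t = (r₁ + r₂)/2 = 4.607×10⁸ m.
At r₁: circular v_c1 = √(μ/r₁) = 34590 m/s; transfer-perijove v_p = √[μ(2/r₁ − 1/a_t)] = 46010 m/s.
Δv₁ = v_p − v_c1 = 11430 m/s.
= 11.43 km/s.

Δv ≈ 11.4 km/s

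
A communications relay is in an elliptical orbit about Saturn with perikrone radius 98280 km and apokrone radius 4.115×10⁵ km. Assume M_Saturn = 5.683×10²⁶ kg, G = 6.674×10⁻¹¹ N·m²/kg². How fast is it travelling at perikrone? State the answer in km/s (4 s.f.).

μ = GM = 6.674×10⁻¹¹ × 5.683×10²⁶ = 3.793×10¹⁶ m³/s².
Semi-major axis a = (r_p + r_a)/2 = 2.5489×10⁵ km = 2.549×10⁸ m.
Vis-viva: v² = μ(2/r − 1/a) = 3.793×10¹⁶ × (2.035×10⁻⁸ − 3.923×10⁻⁹) = 6.230×10⁸ m²/s².
v = 24960 m/s = 24.96 km/s.

v ≈ 24.96 km/s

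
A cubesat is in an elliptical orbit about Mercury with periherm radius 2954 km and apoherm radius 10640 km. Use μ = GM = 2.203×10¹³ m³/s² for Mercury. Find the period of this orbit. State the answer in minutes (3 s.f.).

Semi-major axis a = (r_p + r_a)/2 = (2954.0 + 10640)/2 = 6797.0 km = 6.797×10⁶ m.
By Kepler's third law T = 2π√(a³/μ) = 2π × 3.775×10³ = 2.372×10⁴ s.
= 395.4 minutes.

T ≈ 395 minutes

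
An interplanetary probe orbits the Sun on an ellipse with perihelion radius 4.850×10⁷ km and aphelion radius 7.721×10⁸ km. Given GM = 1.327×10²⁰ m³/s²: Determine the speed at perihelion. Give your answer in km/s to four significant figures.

Semi-major axis a = (r_p + r_a)/2 = 4.1030×10⁸ km = 4.103×10¹¹ m.
Vis-viva: v² = μ(2/r − 1/a) = 1.327×10²⁰ × (4.124×10⁻¹¹ − 2.437×10⁻¹²) = 5.149×10⁹ m²/s².
v = 71750 m/s = 71.75 km/s.

v ≈ 71.75 km/s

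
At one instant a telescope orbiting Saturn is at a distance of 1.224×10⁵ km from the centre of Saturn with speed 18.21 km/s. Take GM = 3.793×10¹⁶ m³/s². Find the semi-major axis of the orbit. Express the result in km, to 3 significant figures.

r = 1.224×10⁸ m.
Specific orbital energy ε = v²/2 − μ/r = (18210)²/2 − 3.793×10¹⁶/1.224×10⁸ = -1.441×10⁸ J/kg.
Since ε = −μ/(2a), a = −μ/(2ε) = 1.316×10⁸ m = 1.3162×10⁵ km.

a ≈ 1.32×10⁵ km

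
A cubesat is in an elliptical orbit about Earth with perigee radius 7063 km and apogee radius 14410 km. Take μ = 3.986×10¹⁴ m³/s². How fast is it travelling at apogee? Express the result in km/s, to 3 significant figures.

Semi-major axis a = (r_p + r_a)/2 = 10736 km = 1.074×10⁷ m.
Vis-viva: v² = μ(2/r − 1/a) = 3.986×10¹⁴ × (1.388×10⁻⁷ − 9.314×10⁻⁸) = 1.820×10⁷ m²/s².
v = 4266 m/s = 4.266 km/s.

v ≈ 4.27 km/s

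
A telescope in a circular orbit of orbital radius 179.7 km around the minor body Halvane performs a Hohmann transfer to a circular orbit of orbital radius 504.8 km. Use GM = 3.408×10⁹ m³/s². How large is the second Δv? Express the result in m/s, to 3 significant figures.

r₁ = 179.7 km = 1.797×10⁵ m.
r₂ = 504.8 km = 5.048×10⁵ m.
Transfer ellipse a_t = (r₁ + r₂)/2 = 3.422×10⁵ m.
At r₁: circular v_c1 = √(μ/r₁) = 137.7 m/s; transfer-periapsis v_p = √[μ(2/r₁ − 1/a_t)] = 167.2 m/s.
At r₂: circular v_c2 = √(μ/r₂) = 82.17 m/s; transfer-apoapsis v_a = √[μ(2/r₂ − 1/a_t)] = 59.54 m/s.
Δv₂ = v_c2 − v_a = 22.63 m/s.

Δv ≈ 22.6 m/s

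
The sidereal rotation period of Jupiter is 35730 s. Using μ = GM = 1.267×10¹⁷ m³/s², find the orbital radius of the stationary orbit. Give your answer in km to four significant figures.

A synchronous orbit has period T, so by Kepler's third law a = (μT²/4π²)^(1/3).
μT²/4π² = 1.267×10¹⁷ × (3.573×10⁴)² / 39.48 = 4.097×10²⁴ m³.
a = 1.600×10⁸ m = 1.6002×10⁵ km.

r_sync ≈ 1.600×10⁵ km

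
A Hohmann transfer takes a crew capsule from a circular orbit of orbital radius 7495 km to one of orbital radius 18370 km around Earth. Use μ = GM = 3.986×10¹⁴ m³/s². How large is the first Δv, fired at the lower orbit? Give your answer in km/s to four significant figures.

Δv ≈ 1.399 km/s

r₁ = 7495 km = 7.495×10⁶ m.
r₂ = 18370 km = 1.837×10⁷ m.
Transfer ellipse a_t = (r₁ + r₂)/2 = 1.293×10⁷ m.
At r₁: circular v_c1 = √(μ/r₁) = 7293 m/s; transfer-perigee v_p = √[μ(2/r₁ − 1/a_t)] = 8692 m/s.
Δv₁ = v_p − v_c1 = 1399 m/s.
= 1.399 km/s.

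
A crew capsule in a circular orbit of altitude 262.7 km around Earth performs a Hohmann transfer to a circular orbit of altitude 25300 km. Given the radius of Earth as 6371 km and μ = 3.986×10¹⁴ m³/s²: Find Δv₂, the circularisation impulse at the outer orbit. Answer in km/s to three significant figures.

r₁ = 6371 + 262.7 = 6633.7 km = 6.6337×10⁶ m.
r₂ = 6371 + 25300 = 31671 km = 3.1671×10⁷ m.
Transfer ellipse a_t = (r₁ + r₂)/2 = 1.915×10⁷ m.
At r₁: circular v_c1 = √(μ/r₁) = 7752 m/s; transfer-perigee v_p = √[μ(2/r₁ − 1/a_t)] = 9968 m/s.
At r₂: circular v_c2 = √(μ/r₂) = 3548 m/s; transfer-apogee v_a = √[μ(2/r₂ − 1/a_t)] = 2088 m/s.
Δv₂ = v_c2 − v_a = 1460 m/s.
= 1.460 km/s.

Δv ≈ 1.46 km/s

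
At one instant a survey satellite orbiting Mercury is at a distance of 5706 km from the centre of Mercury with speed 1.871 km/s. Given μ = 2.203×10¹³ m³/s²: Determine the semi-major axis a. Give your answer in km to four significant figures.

r = 5.706×10⁶ m.
Specific orbital energy ε = v²/2 − μ/r = (1871)²/2 − 2.203×10¹³/5.706×10⁶ = -2.111×10⁶ J/kg.
Since ε = −μ/(2a), a = −μ/(2ε) = 5.219×10⁶ m = 5219.1 km.

a ≈ 5219 km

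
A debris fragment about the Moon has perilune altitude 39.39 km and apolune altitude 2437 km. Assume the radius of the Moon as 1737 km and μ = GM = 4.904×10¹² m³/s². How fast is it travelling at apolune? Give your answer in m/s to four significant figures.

v ≈ 837.5 m/s

r_p = 1737 + 39.39 = 1776.4 km = 1.7764×10⁶ m.
r_a = 1737 + 2437 = 4174.0 km = 4.1740×10⁶ m.
Semi-major axis a = (r_p + r_a)/2 = 2975.2 km = 2.975×10⁶ m.
Vis-viva: v² = μ(2/r − 1/a) = 4.904×10¹² × (4.792×10⁻⁷ − 3.361×10⁻⁷) = 7.015×10⁵ m²/s².
v = 837.5 m/s.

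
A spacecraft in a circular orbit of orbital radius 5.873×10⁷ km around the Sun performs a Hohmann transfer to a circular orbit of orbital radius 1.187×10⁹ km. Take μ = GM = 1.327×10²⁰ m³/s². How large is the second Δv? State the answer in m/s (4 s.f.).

Δv ≈ 7327 m/s

r₁ = 5.873×10⁷ km = 5.873×10¹⁰ m.
r₂ = 1.187×10⁹ km = 1.187×10¹² m.
Transfer ellipse a_t = (r₁ + r₂)/2 = 6.229×10¹¹ m.
At r₁: circular v_c1 = √(μ/r₁) = 47530 m/s; transfer-perihelion v_p = √[μ(2/r₁ − 1/a_t)] = 65620 m/s.
At r₂: circular v_c2 = √(μ/r₂) = 10570 m/s; transfer-aphelion v_a = √[μ(2/r₂ − 1/a_t)] = 3247 m/s.
Δv₂ = v_c2 − v_a = 7327 m/s.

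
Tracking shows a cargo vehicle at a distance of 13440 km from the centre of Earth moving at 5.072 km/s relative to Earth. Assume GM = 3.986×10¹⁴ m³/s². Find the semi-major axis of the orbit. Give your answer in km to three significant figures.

r = 1.344×10⁷ m.
Specific orbital energy ε = v²/2 − μ/r = (5072)²/2 − 3.986×10¹⁴/1.344×10⁷ = -1.680×10⁷ J/kg.
Since ε = −μ/(2a), a = −μ/(2ε) = 1.187×10⁷ m = 11867 km.

a ≈ 11900 km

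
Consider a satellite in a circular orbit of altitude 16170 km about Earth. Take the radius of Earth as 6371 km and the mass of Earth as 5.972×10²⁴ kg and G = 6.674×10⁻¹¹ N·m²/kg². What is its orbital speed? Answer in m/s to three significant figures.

μ = GM = 6.674×10⁻¹¹ × 5.972×10²⁴ = 3.986×10¹⁴ m³/s².
r = 6371 + 16170 = 22541 km = 2.2541×10⁷ m.
For a circular orbit v = √(μ/r) = √(3.986×10¹⁴ / 2.254×10⁷) = √(1.768×10⁷) = 4205 m/s.

v ≈ 4210 m/s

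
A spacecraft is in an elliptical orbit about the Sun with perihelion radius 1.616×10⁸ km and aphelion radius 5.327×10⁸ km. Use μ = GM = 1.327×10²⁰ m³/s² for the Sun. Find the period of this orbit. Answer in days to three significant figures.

T ≈ 1290 days

Semi-major axis a = (r_p + r_a)/2 = (1.6160×10⁸ + 5.3270×10⁸)/2 = 3.4715×10⁸ km = 3.472×10¹¹ m.
By Kepler's third law T = 2π√(a³/μ) = 2π × 1.776×10⁷ = 1.116×10⁸ s.
= 1291 days.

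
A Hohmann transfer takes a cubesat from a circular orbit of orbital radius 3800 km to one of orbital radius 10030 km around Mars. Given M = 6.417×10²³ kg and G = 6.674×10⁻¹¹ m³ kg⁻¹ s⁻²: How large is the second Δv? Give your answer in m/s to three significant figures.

μ = GM = 6.674×10⁻¹¹ × 6.417×10²³ = 4.283×10¹³ m³/s².
r₁ = 3800 km = 3.800×10⁶ m.
r₂ = 10030 km = 1.003×10⁷ m.
Transfer ellipse a_t = (r₁ + r₂)/2 = 6.915×10⁶ m.
At r₁: circular v_c1 = √(μ/r₁) = 3357 m/s; transfer-periapsis v_p = √[μ(2/r₁ − 1/a_t)] = 4043 m/s.
At r₂: circular v_c2 = √(μ/r₂) = 2066 m/s; transfer-apoapsis v_a = √[μ(2/r₂ − 1/a_t)] = 1532 m/s.
Δv₂ = v_c2 − v_a = 534.6 m/s.

Δv ≈ 535 m/s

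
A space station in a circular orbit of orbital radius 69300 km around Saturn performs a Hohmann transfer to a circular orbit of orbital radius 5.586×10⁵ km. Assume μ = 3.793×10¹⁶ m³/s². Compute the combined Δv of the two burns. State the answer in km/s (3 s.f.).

r₁ = 69300 km = 6.930×10⁷ m.
r₂ = 5.586×10⁵ km = 5.586×10⁸ m.
Transfer ellipse a_t = (r₁ + r₂)/2 = 3.140×10⁸ m.
At r₁: circular v_c1 = √(μ/r₁) = 23400 m/s; transfer-perikrone v_p = √[μ(2/r₁ − 1/a_t)] = 31210 m/s.
Δv₁ = v_p − v_c1 = 7811 m/s.
At r₂: circular v_c2 = √(μ/r₂) = 8240 m/s; transfer-apokrone v_a = √[μ(2/r₂ − 1/a_t)] = 3871 m/s.
Δv₂ = v_c2 − v_a = 4369 m/s.
Total Δv = Δv₁ + Δv₂ = 12180 m/s = 12.18 km/s.

Δv_total ≈ 12.2 km/s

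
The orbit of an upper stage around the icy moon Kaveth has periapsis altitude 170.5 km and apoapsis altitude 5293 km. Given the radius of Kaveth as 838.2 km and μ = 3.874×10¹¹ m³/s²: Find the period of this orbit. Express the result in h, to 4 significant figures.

r_p = 838.2 + 170.5 = 1008.7 km = 1.0087×10⁶ m.
r_a = 838.2 + 5293 = 6131.2 km = 6.1312×10⁶ m.
Semi-major axis a = (r_p + r_a)/2 = (1008.7 + 6131.2)/2 = 3569.9 km = 3.570×10⁶ m.
By Kepler's third law T = 2π√(a³/μ) = 2π × 1.084×10⁴ = 6.809×10⁴ s.
= 18.91 h.

T ≈ 18.91 h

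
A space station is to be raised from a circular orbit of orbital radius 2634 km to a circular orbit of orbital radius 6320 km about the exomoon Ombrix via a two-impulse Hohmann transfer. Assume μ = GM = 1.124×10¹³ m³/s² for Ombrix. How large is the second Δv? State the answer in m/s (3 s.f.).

Δv ≈ 311 m/s

r₁ = 2634 km = 2.634×10⁶ m.
r₂ = 6320 km = 6.320×10⁶ m.
Transfer ellipse a_t = (r₁ + r₂)/2 = 4.477×10⁶ m.
At r₁: circular v_c1 = √(μ/r₁) = 2066 m/s; transfer-periapsis v_p = √[μ(2/r₁ − 1/a_t)] = 2454 m/s.
At r₂: circular v_c2 = √(μ/r₂) = 1334 m/s; transfer-apoapsis v_a = √[μ(2/r₂ − 1/a_t)] = 1023 m/s.
Δv₂ = v_c2 − v_a = 310.7 m/s.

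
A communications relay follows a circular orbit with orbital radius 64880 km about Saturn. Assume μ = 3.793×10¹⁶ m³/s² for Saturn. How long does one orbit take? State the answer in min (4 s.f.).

r = 64880 km = 6.488×10⁷ m.
Kepler's third law: T = 2π√(r³/μ) = 2π√((6.488×10⁷)³ / 3.793×10¹⁶).
r³/μ = 7.200×10⁶ s², so T = 2π × 2.683×10³ = 1.686×10⁴ s.
Converting: 1.686×10⁴ s ÷ 60.00 = 281.0 min.

T ≈ 281.0 min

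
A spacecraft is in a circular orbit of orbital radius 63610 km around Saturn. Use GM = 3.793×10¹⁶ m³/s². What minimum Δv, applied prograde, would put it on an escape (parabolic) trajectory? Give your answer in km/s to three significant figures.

r = 63610 km = 6.361×10⁷ m.
Circular speed v_c = √(μ/r) = 24420 m/s.
Escape speed v_esc = √(2μ/r) = √2 × v_c = 34530 m/s.
Δv = v_esc − v_c = 10110 m/s = 10.11 km/s.

Δv ≈ 10.1 km/s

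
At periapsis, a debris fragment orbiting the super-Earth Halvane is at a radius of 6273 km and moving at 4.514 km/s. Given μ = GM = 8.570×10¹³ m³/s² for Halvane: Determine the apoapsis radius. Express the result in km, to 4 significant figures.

apoapsis radius ≈ 18400 km

r_p = 6.273×10⁶ m.
Specific energy ε = v²/2 − μ/r = -3.474×10⁶ J/kg, so a = −μ/(2ε) = 1.234×10⁷ m.
The apsides satisfy r_p + r_a = 2a, so the apoapsis radius is 2a − r_p = 1.840×10⁷ m = 18399 km.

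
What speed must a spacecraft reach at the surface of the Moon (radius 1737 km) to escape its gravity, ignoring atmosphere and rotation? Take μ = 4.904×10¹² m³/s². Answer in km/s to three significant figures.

v_esc ≈ 2.38 km/s

r = R = 1.737×10⁶ m.
Escape speed v_esc = √(2μ/r) = √(2 × 4.904×10¹² / 1.737×10⁶) = √(5.647×10⁶) = 2376 m/s.
= 2.376 km/s.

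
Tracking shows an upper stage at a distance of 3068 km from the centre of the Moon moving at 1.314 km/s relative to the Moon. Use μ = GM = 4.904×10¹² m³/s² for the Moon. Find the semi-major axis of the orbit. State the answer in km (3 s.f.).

r = 3.068×10⁶ m.
Vis-viva rearranged: 1/a = 2/r − v²/μ = 6.519×10⁻⁷ − 3.521×10⁻⁷ = 2.998×10⁻⁷ m⁻¹.
a = 3.335×10⁶ m = 3335.4 km.

a ≈ 3340 km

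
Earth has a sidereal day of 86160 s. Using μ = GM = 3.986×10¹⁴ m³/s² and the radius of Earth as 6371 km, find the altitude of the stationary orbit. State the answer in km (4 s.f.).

A synchronous orbit has period T, so by Kepler's third law a = (μT²/4π²)^(1/3).
μT²/4π² = 3.986×10¹⁴ × (8.616×10⁴)² / 39.48 = 7.495×10²² m³.
a = 4.216×10⁷ m = 42163 km.
Altitude h = a − R = 42163 − 6371 = 35792 km.

h_sync ≈ 35790 km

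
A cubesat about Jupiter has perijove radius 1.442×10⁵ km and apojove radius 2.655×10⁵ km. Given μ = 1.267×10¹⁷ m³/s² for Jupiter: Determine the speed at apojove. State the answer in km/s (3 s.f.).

v ≈ 18.3 km/s

Semi-major axis a = (r_p + r_a)/2 = 2.0485×10⁵ km = 2.048×10⁸ m.
Vis-viva: v² = μ(2/r − 1/a) = 1.267×10¹⁷ × (7.533×10⁻⁹ − 4.882×10⁻⁹) = 3.359×10⁸ m²/s².
v = 18330 m/s = 18.33 km/s.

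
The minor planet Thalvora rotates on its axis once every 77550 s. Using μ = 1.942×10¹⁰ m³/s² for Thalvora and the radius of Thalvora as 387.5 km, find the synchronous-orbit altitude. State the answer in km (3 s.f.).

A synchronous orbit has period T, so by Kepler's third law a = (μT²/4π²)^(1/3).
μT²/4π² = 1.942×10¹⁰ × (7.755×10⁴)² / 39.48 = 2.958×10¹⁸ m³.
a = 1.436×10⁶ m = 1435.5 km.
Altitude h = a − R = 1435.5 − 387.5 = 1048.0 km.

h_sync ≈ 1050 km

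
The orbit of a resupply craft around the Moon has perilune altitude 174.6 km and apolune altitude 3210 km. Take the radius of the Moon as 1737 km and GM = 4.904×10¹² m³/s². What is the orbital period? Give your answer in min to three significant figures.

T ≈ 300 min

r_p = 1737 + 174.6 = 1911.6 km = 1.9116×10⁶ m.
r_a = 1737 + 3210 = 4947.0 km = 4.9470×10⁶ m.
Semi-major axis a = (r_p + r_a)/2 = (1911.6 + 4947.0)/2 = 3429.3 km = 3.429×10⁶ m.
By Kepler's third law T = 2π√(a³/μ) = 2π × 2.868×10³ = 1.802×10⁴ s.
= 300.3 min.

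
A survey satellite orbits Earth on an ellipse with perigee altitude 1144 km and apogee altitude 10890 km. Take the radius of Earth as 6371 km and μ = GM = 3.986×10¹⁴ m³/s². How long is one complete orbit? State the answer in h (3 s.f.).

r_p = 6371 + 1144 = 7515.0 km = 7.5150×10⁶ m.
r_a = 6371 + 10890 = 17261 km = 1.7261×10⁷ m.
Semi-major axis a = (r_p + r_a)/2 = (7515.0 + 17261)/2 = 12388 km = 1.239×10⁷ m.
By Kepler's third law T = 2π√(a³/μ) = 2π × 2.184×10³ = 1.372×10⁴ s.
= 3.812 h.

T ≈ 3.81 h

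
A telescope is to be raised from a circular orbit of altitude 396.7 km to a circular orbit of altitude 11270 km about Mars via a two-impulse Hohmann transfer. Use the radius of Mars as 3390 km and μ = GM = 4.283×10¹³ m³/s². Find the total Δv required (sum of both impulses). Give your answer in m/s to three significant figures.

Δv_total ≈ 1490 m/s

r₁ = 3390 + 396.7 = 3786.7 km = 3.7867×10⁶ m.
r₂ = 3390 + 11270 = 14660 km = 1.4660×10⁷ m.
Transfer ellipse a_t = (r₁ + r₂)/2 = 9.223×10⁶ m.
At r₁: circular v_c1 = √(μ/r₁) = 3363 m/s; transfer-periapsis v_p = √[μ(2/r₁ − 1/a_t)] = 4240 m/s.
Δv₁ = v_p − v_c1 = 876.9 m/s.
At r₂: circular v_c2 = √(μ/r₂) = 1709 m/s; transfer-apoapsis v_a = √[μ(2/r₂ − 1/a_t)] = 1095 m/s.
Δv₂ = v_c2 − v_a = 614.1 m/s.
Total Δv = Δv₁ + Δv₂ = 1491 m/s.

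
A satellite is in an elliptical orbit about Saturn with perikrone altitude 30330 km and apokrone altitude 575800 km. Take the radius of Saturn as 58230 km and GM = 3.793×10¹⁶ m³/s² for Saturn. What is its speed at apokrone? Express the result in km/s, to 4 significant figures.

r_p = 58230 + 30330 = 88560 km = 8.8560×10⁷ m.
r_a = 58230 + 575800 = 634030 km = 6.3403×10⁸ m.
Semi-major axis a = (r_p + r_a)/2 = 3.6130×10⁵ km = 3.613×10⁸ m.
Vis-viva: v² = μ(2/r − 1/a) = 3.793×10¹⁶ × (3.154×10⁻⁹ − 2.768×10⁻⁹) = 1.466×10⁷ m²/s².
v = 3829 m/s = 3.829 km/s.

v ≈ 3.829 km/s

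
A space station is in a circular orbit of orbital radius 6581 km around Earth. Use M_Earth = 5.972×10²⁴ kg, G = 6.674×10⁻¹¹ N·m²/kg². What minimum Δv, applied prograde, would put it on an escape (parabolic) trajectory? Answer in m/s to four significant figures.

Δv ≈ 3224 m/s

μ = GM = 6.674×10⁻¹¹ × 5.972×10²⁴ = 3.986×10¹⁴ m³/s².
r = 6581 km = 6.581×10⁶ m.
Circular speed v_c = √(μ/r) = 7782 m/s.
Escape speed v_esc = √(2μ/r) = √2 × v_c = 11010 m/s.
Δv = v_esc − v_c = 3224 m/s.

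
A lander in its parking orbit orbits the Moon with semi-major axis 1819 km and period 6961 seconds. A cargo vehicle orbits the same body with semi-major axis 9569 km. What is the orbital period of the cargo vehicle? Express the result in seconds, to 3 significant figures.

T₂ ≈ 84000 seconds

Kepler's third law: T² ∝ a³, so T₂ = T₁ (a₂/a₁)^(3/2).
a₂/a₁ = 5.261, (a₂/a₁)^(3/2) = 12.07.
T₂ = 6961 × 12.07 = 83990 seconds.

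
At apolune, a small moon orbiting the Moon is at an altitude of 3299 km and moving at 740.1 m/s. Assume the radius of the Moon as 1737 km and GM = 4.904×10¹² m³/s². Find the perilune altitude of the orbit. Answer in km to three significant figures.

perilune altitude ≈ 234 km

r_a = 1737 + 3299 = 5036.0 km = 5.036×10⁶ m.
Specific energy ε = v²/2 − μ/r = -6.999×10⁵ J/kg, so a = −μ/(2ε) = 3.503×10⁶ m.
The apsides satisfy r_p + r_a = 2a, so the perilune radius is 2a − r_a = 1.971×10⁶ m = 1970.6 km.
Perilune altitude = 1970.6 − 1737 = 233.57 km.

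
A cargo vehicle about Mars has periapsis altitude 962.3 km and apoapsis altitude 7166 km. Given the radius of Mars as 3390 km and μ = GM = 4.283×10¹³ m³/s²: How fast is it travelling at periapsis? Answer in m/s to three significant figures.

v ≈ 3730 m/s

r_p = 3390 + 962.3 = 4352.3 km = 4.3523×10⁶ m.
r_a = 3390 + 7166 = 10556 km = 1.0556×10⁷ m.
Semi-major axis a = (r_p + r_a)/2 = 7454.1 km = 7.454×10⁶ m.
Vis-viva: v² = μ(2/r − 1/a) = 4.283×10¹³ × (4.595×10⁻⁷ − 1.342×10⁻⁷) = 1.394×10⁷ m²/s².
v = 3733 m/s.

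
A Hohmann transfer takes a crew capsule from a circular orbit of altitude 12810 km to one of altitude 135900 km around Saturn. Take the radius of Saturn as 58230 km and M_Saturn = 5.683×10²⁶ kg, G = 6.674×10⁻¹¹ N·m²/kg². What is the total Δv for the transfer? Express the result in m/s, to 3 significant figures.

Δv_total ≈ 8600 m/s

μ = GM = 6.674×10⁻¹¹ × 5.683×10²⁶ = 3.793×10¹⁶ m³/s².
r₁ = 58230 + 12810 = 71040 km = 7.1040×10⁷ m.
r₂ = 58230 + 135900 = 194130 km = 1.9413×10⁸ m.
Transfer ellipse a_t = (r₁ + r₂)/2 = 1.326×10⁸ m.
At r₁: circular v_c1 = √(μ/r₁) = 23110 m/s; transfer-perikrone v_p = √[μ(2/r₁ − 1/a_t)] = 27960 m/s.
Δv₁ = v_p − v_c1 = 4853 m/s.
At r₂: circular v_c2 = √(μ/r₂) = 13980 m/s; transfer-apokrone v_a = √[μ(2/r₂ − 1/a_t)] = 10230 m/s.
Δv₂ = v_c2 − v_a = 3746 m/s.
Total Δv = Δv₁ + Δv₂ = 8599 m/s.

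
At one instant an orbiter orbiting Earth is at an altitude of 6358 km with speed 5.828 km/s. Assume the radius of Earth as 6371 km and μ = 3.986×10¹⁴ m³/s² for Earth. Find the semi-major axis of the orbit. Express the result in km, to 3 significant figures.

r = 6371 + 6358 = 12729 km = 1.273×10⁷ m.
Specific orbital energy ε = v²/2 − μ/r = (5828)²/2 − 3.986×10¹⁴/1.273×10⁷ = -1.433×10⁷ J/kg.
Since ε = −μ/(2a), a = −μ/(2ε) = 1.391×10⁷ m = 13906 km.

a ≈ 13900 km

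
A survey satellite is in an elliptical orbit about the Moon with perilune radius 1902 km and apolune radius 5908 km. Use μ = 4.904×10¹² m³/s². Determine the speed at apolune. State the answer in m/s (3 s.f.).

v ≈ 636 m/s

Semi-major axis a = (r_p + r_a)/2 = 3905.0 km = 3.905×10⁶ m.
Vis-viva: v² = μ(2/r − 1/a) = 4.904×10¹² × (3.385×10⁻⁷ − 2.561×10⁻⁷) = 4.043×10⁵ m²/s².
v = 635.8 m/s.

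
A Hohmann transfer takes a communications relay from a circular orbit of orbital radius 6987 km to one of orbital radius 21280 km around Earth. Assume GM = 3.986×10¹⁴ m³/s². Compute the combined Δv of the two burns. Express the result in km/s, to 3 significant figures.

r₁ = 6987 km = 6.987×10⁶ m.
r₂ = 21280 km = 2.128×10⁷ m.
Transfer ellipse a_t = (r₁ + r₂)/2 = 1.413×10⁷ m.
At r₁: circular v_c1 = √(μ/r₁) = 7553 m/s; transfer-perigee v_p = √[μ(2/r₁ − 1/a_t)] = 9268 m/s.
Δv₁ = v_p − v_c1 = 1715 m/s.
At r₂: circular v_c2 = √(μ/r₂) = 4328 m/s; transfer-apogee v_a = √[μ(2/r₂ − 1/a_t)] = 3043 m/s.
Δv₂ = v_c2 − v_a = 1285 m/s.
Total Δv = Δv₁ + Δv₂ = 3000 m/s = 3.000 km/s.

Δv_total ≈ 3.00 km/s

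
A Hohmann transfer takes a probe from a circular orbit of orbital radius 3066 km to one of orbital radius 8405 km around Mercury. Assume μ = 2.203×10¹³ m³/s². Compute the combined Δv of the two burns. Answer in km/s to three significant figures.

Δv_total ≈ 1.00 km/s

r₁ = 3066 km = 3.066×10⁶ m.
r₂ = 8405 km = 8.405×10⁶ m.
Transfer ellipse a_t = (r₁ + r₂)/2 = 5.736×10⁶ m.
At r₁: circular v_c1 = √(μ/r₁) = 2681 m/s; transfer-periherm v_p = √[μ(2/r₁ − 1/a_t)] = 3245 m/s.
Δv₁ = v_p − v_c1 = 564.4 m/s.
At r₂: circular v_c2 = √(μ/r₂) = 1619 m/s; transfer-apoherm v_a = √[μ(2/r₂ − 1/a_t)] = 1184 m/s.
Δv₂ = v_c2 − v_a = 435.3 m/s.
Total Δv = Δv₁ + Δv₂ = 999.7 m/s = 0.9997 km/s.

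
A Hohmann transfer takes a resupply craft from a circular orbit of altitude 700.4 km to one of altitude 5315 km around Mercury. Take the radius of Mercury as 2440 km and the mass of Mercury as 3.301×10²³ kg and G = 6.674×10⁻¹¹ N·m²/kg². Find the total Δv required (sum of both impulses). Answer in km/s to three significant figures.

Δv_total ≈ 0.917 km/s

μ = GM = 6.674×10⁻¹¹ × 3.301×10²³ = 2.203×10¹³ m³/s².
r₁ = 2440 + 700.4 = 3140.4 km = 3.1404×10⁶ m.
r₂ = 2440 + 5315 = 7755.0 km = 7.7550×10⁶ m.
Transfer ellipse a_t = (r₁ + r₂)/2 = 5.448×10⁶ m.
At r₁: circular v_c1 = √(μ/r₁) = 2649 m/s; transfer-periherm v_p = √[μ(2/r₁ − 1/a_t)] = 3160 m/s.
Δv₁ = v_p − v_c1 = 511.5 m/s.
At r₂: circular v_c2 = √(μ/r₂) = 1685 m/s; transfer-apoherm v_a = √[μ(2/r₂ − 1/a_t)] = 1280 m/s.
Δv₂ = v_c2 − v_a = 405.8 m/s.
Total Δv = Δv₁ + Δv₂ = 917.3 m/s = 0.9173 km/s.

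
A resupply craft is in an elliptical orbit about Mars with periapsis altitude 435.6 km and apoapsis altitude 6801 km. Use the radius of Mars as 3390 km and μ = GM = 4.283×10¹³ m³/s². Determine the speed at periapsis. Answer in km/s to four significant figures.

r_p = 3390 + 435.6 = 3825.6 km = 3.8256×10⁶ m.
r_a = 3390 + 6801 = 10191 km = 1.0191×10⁷ m.
Semi-major axis a = (r_p + r_a)/2 = 7008.3 km = 7.008×10⁶ m.
Vis-viva: v² = μ(2/r − 1/a) = 4.283×10¹³ × (5.228×10⁻⁷ − 1.427×10⁻⁷) = 1.628×10⁷ m²/s².
v = 4035 m/s = 4.035 km/s.

v ≈ 4.035 km/s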